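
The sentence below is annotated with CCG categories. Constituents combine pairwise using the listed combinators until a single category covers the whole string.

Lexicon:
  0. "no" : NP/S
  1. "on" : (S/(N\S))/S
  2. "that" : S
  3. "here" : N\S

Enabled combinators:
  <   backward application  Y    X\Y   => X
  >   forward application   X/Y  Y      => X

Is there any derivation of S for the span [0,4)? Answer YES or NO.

NO

NP/S (S/(N\S))/S S N\S
CKY chart[0,4] = {NP}; S ∉ chart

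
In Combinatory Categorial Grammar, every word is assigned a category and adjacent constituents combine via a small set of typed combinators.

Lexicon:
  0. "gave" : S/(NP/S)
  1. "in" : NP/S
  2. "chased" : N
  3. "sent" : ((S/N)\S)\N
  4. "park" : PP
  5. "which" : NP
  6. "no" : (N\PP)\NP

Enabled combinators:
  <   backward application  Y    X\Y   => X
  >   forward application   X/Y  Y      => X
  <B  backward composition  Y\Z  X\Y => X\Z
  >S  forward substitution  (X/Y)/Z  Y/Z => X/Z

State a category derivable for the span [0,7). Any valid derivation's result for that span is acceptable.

S

[0,7] S   >
  [0,4] S/N   <
    [0,2] S   >
      [0,1] "gave" : S/(NP/S)
      [1,2] "in" : NP/S
    [2,4] (S/N)\S   <
      [2,3] "chased" : N
      [3,4] "sent" : ((S/N)\S)\N
  [4,7] N   <
    [4,5] "park" : PP
    [5,7] N\PP   <
      [5,6] "which" : NP
      [6,7] "no" : (N\PP)\NP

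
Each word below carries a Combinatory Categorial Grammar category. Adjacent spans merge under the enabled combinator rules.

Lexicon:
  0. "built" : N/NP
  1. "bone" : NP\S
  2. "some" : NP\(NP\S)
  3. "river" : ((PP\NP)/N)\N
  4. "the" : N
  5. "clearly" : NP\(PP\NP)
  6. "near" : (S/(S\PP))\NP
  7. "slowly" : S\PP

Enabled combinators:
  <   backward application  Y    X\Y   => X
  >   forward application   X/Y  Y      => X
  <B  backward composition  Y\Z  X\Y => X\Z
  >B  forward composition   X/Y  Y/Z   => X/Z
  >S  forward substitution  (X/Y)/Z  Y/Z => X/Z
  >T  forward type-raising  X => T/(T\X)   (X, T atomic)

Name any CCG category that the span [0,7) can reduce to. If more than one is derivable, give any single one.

S/(S\PP)

[0,8] S   >
  [0,7] S/(S\PP)   <
    [0,6] NP   <
      [0,5] PP\NP   >
        [0,4] (PP\NP)/N   <
          [0,3] N   >
            [0,1] "built" : N/NP
            [1,3] NP   <
              [1,2] "bone" : NP\S
              [2,3] "some" : NP\(NP\S)
          [3,4] "river" : ((PP\NP)/N)\N
        [4,5] "the" : N
      [5,6] "clearly" : NP\(PP\NP)
    [6,7] "near" : (S/(S\PP))\NP
  [7,8] "slowly" : S\PP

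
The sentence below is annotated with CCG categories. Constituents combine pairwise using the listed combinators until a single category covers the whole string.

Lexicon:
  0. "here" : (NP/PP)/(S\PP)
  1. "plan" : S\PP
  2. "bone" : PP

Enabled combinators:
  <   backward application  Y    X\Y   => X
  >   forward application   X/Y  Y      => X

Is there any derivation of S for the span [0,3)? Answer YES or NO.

(NP/PP)/(S\PP) S\PP PP
CKY chart[0,3] = {NP}; S ∉ chart

NO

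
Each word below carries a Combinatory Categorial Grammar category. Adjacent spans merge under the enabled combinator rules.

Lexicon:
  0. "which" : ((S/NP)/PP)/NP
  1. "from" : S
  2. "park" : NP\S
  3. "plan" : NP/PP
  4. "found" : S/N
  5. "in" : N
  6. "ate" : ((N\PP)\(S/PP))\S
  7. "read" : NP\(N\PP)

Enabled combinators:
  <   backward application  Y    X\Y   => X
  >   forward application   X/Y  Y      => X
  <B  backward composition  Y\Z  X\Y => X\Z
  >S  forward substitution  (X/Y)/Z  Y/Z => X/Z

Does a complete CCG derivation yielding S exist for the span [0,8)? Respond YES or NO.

((S/NP)/PP)/NP S NP\S NP/PP S/N N ((N\PP)\(S/PP))\S NP\(N\PP)
CKY chart[0,8] = {NP}; S ∉ chart

NO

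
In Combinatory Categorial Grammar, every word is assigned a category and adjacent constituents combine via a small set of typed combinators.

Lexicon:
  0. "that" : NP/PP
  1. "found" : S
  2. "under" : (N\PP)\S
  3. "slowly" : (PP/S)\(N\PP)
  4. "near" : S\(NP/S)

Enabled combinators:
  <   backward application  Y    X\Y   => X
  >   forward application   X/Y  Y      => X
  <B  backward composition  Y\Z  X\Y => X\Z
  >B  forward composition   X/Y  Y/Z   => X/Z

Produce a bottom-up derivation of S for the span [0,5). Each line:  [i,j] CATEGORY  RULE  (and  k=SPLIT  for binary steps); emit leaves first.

[0,5] S   <
  [0,4] NP/S   >B
    [0,1] "that" : NP/PP
    [1,4] PP/S   <
      [1,3] N\PP   <
        [1,2] "found" : S
        [2,3] "under" : (N\PP)\S
      [3,4] "slowly" : (PP/S)\(N\PP)
  [4,5] "near" : S\(NP/S)

[0,1] NP/PP  lex  "that"
[1,2] S  lex  "found"
[2,3] (N\PP)\S  lex  "under"
[1,3] N\PP  <  k=2
[3,4] (PP/S)\(N\PP)  lex  "slowly"
[1,4] PP/S  <  k=3
[0,4] NP/S  >B  k=1
[4,5] S\(NP/S)  lex  "near"
[0,5] S  <  k=4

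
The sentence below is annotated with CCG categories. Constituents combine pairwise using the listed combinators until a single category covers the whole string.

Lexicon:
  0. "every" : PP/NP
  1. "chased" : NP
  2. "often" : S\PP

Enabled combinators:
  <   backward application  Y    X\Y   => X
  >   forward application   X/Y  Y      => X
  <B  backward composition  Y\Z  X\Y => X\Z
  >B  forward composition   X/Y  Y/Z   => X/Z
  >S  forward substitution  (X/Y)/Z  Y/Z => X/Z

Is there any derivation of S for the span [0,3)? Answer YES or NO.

[0,3] S   <
  [0,2] PP   >
    [0,1] "every" : PP/NP
    [1,2] "chased" : NP
  [2,3] "often" : S\PP

YES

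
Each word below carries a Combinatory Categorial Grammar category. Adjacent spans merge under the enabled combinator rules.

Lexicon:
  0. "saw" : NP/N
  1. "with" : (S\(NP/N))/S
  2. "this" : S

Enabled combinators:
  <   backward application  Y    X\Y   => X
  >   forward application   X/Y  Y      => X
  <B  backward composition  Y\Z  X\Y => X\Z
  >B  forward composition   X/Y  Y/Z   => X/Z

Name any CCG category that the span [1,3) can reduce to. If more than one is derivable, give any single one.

S\(NP/N)

[0,3] S   <
  [0,1] "saw" : NP/N
  [1,3] S\(NP/N)   >
    [1,2] "with" : (S\(NP/N))/S
    [2,3] "this" : S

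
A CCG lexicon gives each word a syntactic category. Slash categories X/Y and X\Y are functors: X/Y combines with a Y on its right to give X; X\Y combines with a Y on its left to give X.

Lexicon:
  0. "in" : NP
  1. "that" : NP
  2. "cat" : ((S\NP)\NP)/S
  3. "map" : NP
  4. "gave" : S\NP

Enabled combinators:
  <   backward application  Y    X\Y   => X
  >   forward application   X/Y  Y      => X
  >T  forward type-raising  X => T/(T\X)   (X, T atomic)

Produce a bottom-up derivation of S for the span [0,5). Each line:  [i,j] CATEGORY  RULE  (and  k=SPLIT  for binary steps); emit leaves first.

[0,1] NP  lex  "in"
[0,1] S/(S\NP)  >T
[1,2] NP  lex  "that"
[2,3] ((S\NP)\NP)/S  lex  "cat"
[3,4] NP  lex  "map"
[4,5] S\NP  lex  "gave"
[3,5] S  <  k=4
[2,5] (S\NP)\NP  >  k=3
[1,5] S\NP  <  k=2
[0,5] S  >  k=1

[0,5] S   >
  [0,1] S/(S\NP)   >T
    [0,1] "in" : NP
  [1,5] S\NP   <
    [1,2] "that" : NP
    [2,5] (S\NP)\NP   >
      [2,3] "cat" : ((S\NP)\NP)/S
      [3,5] S   <
        [3,4] "map" : NP
        [4,5] "gave" : S\NP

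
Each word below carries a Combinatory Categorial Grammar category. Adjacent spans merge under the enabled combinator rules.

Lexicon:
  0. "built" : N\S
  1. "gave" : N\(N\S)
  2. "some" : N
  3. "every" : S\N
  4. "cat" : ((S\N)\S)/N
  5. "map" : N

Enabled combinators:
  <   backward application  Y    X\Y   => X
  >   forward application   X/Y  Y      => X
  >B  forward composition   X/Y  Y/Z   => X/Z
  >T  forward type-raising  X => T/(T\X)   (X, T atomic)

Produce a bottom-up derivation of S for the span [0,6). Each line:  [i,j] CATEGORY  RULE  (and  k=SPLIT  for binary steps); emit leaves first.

[0,1] N\S  lex  "built"
[1,2] N\(N\S)  lex  "gave"
[0,2] N  <  k=1
[2,3] N  lex  "some"
[2,3] S/(S\N)  >T
[3,4] S\N  lex  "every"
[2,4] S  >  k=3
[4,5] ((S\N)\S)/N  lex  "cat"
[5,6] N  lex  "map"
[4,6] (S\N)\S  >  k=5
[2,6] S\N  <  k=4
[0,6] S  <  k=2

[0,6] S   <
  [0,2] N   <
    [0,1] "built" : N\S
    [1,2] "gave" : N\(N\S)
  [2,6] S\N   <
    [2,4] S   >
      [2,3] S/(S\N)   >T
        [2,3] "some" : N
      [3,4] "every" : S\N
    [4,6] (S\N)\S   >
      [4,5] "cat" : ((S\N)\S)/N
      [5,6] "map" : N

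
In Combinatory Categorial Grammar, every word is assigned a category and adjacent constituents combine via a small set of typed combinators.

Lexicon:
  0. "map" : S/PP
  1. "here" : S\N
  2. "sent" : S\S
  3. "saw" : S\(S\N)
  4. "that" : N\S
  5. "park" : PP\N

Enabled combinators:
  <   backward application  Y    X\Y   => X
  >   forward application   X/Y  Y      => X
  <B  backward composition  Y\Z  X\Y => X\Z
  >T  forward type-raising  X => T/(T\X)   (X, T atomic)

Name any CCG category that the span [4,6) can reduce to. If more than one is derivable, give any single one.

PP\S

[0,6] S   >
  [0,1] "map" : S/PP
  [1,6] PP   <
    [1,4] S   <
      [1,3] S\N   <B
        [1,2] "here" : S\N
        [2,3] "sent" : S\S
      [3,4] "saw" : S\(S\N)
    [4,6] PP\S   <B
      [4,5] "that" : N\S
      [5,6] "park" : PP\N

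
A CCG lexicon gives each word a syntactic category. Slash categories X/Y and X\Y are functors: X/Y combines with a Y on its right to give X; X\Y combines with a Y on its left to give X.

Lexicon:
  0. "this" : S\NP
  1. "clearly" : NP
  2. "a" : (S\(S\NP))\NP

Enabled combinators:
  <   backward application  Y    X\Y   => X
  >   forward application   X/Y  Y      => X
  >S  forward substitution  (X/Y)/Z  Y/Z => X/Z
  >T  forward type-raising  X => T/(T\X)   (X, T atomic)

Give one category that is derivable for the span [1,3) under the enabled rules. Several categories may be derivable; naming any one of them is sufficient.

S\(S\NP)

[0,3] S   <
  [0,1] "this" : S\NP
  [1,3] S\(S\NP)   <
    [1,2] "clearly" : NP
    [2,3] "a" : (S\(S\NP))\NP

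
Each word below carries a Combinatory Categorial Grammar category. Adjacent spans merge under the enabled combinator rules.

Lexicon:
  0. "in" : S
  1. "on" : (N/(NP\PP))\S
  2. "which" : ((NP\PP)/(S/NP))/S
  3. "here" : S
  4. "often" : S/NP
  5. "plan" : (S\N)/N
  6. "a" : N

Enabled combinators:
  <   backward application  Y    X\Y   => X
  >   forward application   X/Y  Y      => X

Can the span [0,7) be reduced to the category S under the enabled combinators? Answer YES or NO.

[0,7] S   <
  [0,5] N   >
    [0,2] N/(NP\PP)   <
      [0,1] "in" : S
      [1,2] "on" : (N/(NP\PP))\S
    [2,5] NP\PP   >
      [2,4] (NP\PP)/(S/NP)   >
        [2,3] "which" : ((NP\PP)/(S/NP))/S
        [3,4] "here" : S
      [4,5] "often" : S/NP
  [5,7] S\N   >
    [5,6] "plan" : (S\N)/N
    [6,7] "a" : N

YES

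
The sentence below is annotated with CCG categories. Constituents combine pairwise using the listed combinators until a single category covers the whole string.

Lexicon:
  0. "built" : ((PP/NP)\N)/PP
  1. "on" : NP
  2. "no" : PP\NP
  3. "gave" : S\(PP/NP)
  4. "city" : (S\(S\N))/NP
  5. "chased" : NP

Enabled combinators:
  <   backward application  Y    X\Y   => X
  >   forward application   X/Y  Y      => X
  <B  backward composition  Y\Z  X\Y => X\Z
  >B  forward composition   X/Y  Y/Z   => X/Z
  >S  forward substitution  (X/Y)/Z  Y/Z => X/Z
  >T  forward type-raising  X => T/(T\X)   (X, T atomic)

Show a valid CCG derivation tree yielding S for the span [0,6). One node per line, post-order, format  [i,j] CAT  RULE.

[0,6] S   <
  [0,4] S\N   <B
    [0,3] (PP/NP)\N   >
      [0,1] "built" : ((PP/NP)\N)/PP
      [1,3] PP   <
        [1,2] "on" : NP
        [2,3] "no" : PP\NP
    [3,4] "gave" : S\(PP/NP)
  [4,6] S\(S\N)   >
    [4,5] "city" : (S\(S\N))/NP
    [5,6] "chased" : NP

[0,1] ((PP/NP)\N)/PP  lex  "built"
[1,2] NP  lex  "on"
[2,3] PP\NP  lex  "no"
[1,3] PP  <  k=2
[0,3] (PP/NP)\N  >  k=1
[3,4] S\(PP/NP)  lex  "gave"
[0,4] S\N  <B  k=3
[4,5] (S\(S\N))/NP  lex  "city"
[5,6] NP  lex  "chased"
[4,6] S\(S\N)  >  k=5
[0,6] S  <  k=4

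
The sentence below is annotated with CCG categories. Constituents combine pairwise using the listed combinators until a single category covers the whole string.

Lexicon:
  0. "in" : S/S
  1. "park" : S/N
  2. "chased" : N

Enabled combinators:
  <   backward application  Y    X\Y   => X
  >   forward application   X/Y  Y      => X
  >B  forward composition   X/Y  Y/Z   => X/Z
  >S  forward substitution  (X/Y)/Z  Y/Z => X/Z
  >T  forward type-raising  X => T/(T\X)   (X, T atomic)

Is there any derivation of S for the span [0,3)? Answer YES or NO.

[0,3] S   >
  [0,2] S/N   >B
    [0,1] "in" : S/S
    [1,2] "park" : S/N
  [2,3] "chased" : N

YES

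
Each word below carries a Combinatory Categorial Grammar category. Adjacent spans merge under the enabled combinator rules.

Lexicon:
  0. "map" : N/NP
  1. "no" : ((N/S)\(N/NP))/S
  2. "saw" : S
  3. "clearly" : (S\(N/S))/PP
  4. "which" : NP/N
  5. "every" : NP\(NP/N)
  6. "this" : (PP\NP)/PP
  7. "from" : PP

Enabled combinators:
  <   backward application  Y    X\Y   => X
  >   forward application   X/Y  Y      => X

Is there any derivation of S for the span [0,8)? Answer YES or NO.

[0,8] S   <
  [0,3] N/S   <
    [0,1] "map" : N/NP
    [1,3] (N/S)\(N/NP)   >
      [1,2] "no" : ((N/S)\(N/NP))/S
      [2,3] "saw" : S
  [3,8] S\(N/S)   >
    [3,4] "clearly" : (S\(N/S))/PP
    [4,8] PP   <
      [4,6] NP   <
        [4,5] "which" : NP/N
        [5,6] "every" : NP\(NP/N)
      [6,8] PP\NP   >
        [6,7] "this" : (PP\NP)/PP
        [7,8] "from" : PP

YES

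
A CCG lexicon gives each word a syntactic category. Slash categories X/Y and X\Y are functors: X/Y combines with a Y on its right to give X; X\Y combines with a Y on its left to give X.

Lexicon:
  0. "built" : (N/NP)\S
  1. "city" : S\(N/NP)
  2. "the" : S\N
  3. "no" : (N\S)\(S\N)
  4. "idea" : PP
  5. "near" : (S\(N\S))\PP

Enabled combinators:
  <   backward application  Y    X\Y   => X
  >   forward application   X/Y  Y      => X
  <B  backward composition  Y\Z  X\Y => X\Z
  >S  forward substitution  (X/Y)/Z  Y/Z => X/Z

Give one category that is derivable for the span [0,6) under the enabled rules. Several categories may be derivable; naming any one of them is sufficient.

[0,6] S   <
  [0,4] N\S   <B
    [0,2] S\S   <B
      [0,1] "built" : (N/NP)\S
      [1,2] "city" : S\(N/NP)
    [2,4] N\S   <
      [2,3] "the" : S\N
      [3,4] "no" : (N\S)\(S\N)
  [4,6] S\(N\S)   <
    [4,5] "idea" : PP
    [5,6] "near" : (S\(N\S))\PP

S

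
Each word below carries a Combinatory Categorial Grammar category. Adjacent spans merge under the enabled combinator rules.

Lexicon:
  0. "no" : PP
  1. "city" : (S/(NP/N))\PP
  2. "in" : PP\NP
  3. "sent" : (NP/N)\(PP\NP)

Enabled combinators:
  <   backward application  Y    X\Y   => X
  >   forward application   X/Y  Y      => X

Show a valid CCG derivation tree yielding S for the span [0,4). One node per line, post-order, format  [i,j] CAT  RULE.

[0,4] S   >
  [0,2] S/(NP/N)   <
    [0,1] "no" : PP
    [1,2] "city" : (S/(NP/N))\PP
  [2,4] NP/N   <
    [2,3] "in" : PP\NP
    [3,4] "sent" : (NP/N)\(PP\NP)

[0,1] PP  lex  "no"
[1,2] (S/(NP/N))\PP  lex  "city"
[0,2] S/(NP/N)  <  k=1
[2,3] PP\NP  lex  "in"
[3,4] (NP/N)\(PP\NP)  lex  "sent"
[2,4] NP/N  <  k=3
[0,4] S  >  k=2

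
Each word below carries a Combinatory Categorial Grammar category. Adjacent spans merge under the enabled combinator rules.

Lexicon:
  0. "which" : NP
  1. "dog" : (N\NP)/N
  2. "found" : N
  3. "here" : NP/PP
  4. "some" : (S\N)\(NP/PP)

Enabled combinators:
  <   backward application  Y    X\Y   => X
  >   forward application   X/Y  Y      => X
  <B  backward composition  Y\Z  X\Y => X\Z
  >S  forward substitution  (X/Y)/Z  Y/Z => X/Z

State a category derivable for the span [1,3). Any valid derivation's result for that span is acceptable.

[0,5] S   <
  [0,3] N   <
    [0,1] "which" : NP
    [1,3] N\NP   >
      [1,2] "dog" : (N\NP)/N
      [2,3] "found" : N
  [3,5] S\N   <
    [3,4] "here" : NP/PP
    [4,5] "some" : (S\N)\(NP/PP)

N\NP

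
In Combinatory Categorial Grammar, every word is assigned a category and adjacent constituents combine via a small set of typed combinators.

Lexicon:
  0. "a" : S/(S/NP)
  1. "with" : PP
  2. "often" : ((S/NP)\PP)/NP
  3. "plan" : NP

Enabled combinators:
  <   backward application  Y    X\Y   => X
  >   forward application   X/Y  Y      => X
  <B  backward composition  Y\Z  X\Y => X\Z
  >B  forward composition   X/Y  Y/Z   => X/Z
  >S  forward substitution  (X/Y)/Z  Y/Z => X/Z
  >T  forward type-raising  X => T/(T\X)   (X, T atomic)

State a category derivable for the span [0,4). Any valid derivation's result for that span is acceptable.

S

[0,4] S   >
  [0,1] "a" : S/(S/NP)
  [1,4] S/NP   <
    [1,2] "with" : PP
    [2,4] (S/NP)\PP   >
      [2,3] "often" : ((S/NP)\PP)/NP
      [3,4] "plan" : NP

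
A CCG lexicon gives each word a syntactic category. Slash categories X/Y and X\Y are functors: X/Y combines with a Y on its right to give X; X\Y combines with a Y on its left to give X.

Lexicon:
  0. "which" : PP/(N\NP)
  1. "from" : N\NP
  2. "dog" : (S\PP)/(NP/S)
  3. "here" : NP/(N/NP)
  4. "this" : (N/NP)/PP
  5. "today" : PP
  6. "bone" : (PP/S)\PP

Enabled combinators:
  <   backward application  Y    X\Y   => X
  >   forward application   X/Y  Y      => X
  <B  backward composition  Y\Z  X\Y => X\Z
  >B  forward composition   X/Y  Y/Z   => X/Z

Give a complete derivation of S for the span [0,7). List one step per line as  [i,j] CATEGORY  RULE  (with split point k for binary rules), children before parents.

[0,7] S   <
  [0,2] PP   >
    [0,1] "which" : PP/(N\NP)
    [1,2] "from" : N\NP
  [2,7] S\PP   >
    [2,3] "dog" : (S\PP)/(NP/S)
    [3,7] NP/S   >B
      [3,5] NP/PP   >B
        [3,4] "here" : NP/(N/NP)
        [4,5] "this" : (N/NP)/PP
      [5,7] PP/S   <
        [5,6] "today" : PP
        [6,7] "bone" : (PP/S)\PP

[0,1] PP/(N\NP)  lex  "which"
[1,2] N\NP  lex  "from"
[0,2] PP  >  k=1
[2,3] (S\PP)/(NP/S)  lex  "dog"
[3,4] NP/(N/NP)  lex  "here"
[4,5] (N/NP)/PP  lex  "this"
[3,5] NP/PP  >B  k=4
[5,6] PP  lex  "today"
[6,7] (PP/S)\PP  lex  "bone"
[5,7] PP/S  <  k=6
[3,7] NP/S  >B  k=5
[2,7] S\PP  >  k=3
[0,7] S  <  k=2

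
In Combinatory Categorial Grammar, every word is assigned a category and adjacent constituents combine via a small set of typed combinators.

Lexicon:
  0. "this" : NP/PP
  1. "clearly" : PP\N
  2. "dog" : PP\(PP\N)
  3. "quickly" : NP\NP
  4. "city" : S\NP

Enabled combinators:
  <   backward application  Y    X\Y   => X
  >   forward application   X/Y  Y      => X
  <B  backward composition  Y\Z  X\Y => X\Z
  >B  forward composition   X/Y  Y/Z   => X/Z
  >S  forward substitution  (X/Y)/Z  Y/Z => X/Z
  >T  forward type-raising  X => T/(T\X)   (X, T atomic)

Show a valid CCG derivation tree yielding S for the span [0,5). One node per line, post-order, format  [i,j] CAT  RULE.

[0,1] NP/PP  lex  "this"
[1,2] PP\N  lex  "clearly"
[2,3] PP\(PP\N)  lex  "dog"
[1,3] PP  <  k=2
[0,3] NP  >  k=1
[3,4] NP\NP  lex  "quickly"
[4,5] S\NP  lex  "city"
[3,5] S\NP  <B  k=4
[0,5] S  <  k=3

[0,5] S   <
  [0,3] NP   >
    [0,1] "this" : NP/PP
    [1,3] PP   <
      [1,2] "clearly" : PP\N
      [2,3] "dog" : PP\(PP\N)
  [3,5] S\NP   <B
    [3,4] "quickly" : NP\NP
    [4,5] "city" : S\NP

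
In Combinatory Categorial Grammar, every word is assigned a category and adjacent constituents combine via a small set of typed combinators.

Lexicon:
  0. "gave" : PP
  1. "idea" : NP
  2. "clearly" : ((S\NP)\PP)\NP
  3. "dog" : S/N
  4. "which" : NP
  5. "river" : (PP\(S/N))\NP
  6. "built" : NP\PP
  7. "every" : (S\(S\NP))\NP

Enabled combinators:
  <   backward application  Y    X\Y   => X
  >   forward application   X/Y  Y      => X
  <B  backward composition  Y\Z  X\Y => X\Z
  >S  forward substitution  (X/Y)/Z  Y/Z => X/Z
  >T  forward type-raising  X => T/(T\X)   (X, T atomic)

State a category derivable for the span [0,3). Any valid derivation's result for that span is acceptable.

[0,8] S   <
  [0,3] S\NP   <
    [0,1] "gave" : PP
    [1,3] (S\NP)\PP   <
      [1,2] "idea" : NP
      [2,3] "clearly" : ((S\NP)\PP)\NP
  [3,8] S\(S\NP)   <
    [3,7] NP   <
      [3,6] PP   <
        [3,4] "dog" : S/N
        [4,6] PP\(S/N)   <
          [4,5] "which" : NP
          [5,6] "river" : (PP\(S/N))\NP
      [6,7] "built" : NP\PP
    [7,8] "every" : (S\(S\NP))\NP

S\NP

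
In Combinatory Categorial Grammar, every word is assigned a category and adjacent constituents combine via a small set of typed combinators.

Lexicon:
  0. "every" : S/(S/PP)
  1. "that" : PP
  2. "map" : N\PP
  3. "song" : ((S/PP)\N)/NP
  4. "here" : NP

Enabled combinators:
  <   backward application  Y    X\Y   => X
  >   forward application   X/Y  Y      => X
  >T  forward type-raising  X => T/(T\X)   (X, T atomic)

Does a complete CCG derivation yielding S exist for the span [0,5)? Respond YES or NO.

YES

[0,5] S   >
  [0,1] "every" : S/(S/PP)
  [1,5] S/PP   <
    [1,3] N   >
      [1,2] N/(N\PP)   >T
        [1,2] "that" : PP
      [2,3] "map" : N\PP
    [3,5] (S/PP)\N   >
      [3,4] "song" : ((S/PP)\N)/NP
      [4,5] "here" : NP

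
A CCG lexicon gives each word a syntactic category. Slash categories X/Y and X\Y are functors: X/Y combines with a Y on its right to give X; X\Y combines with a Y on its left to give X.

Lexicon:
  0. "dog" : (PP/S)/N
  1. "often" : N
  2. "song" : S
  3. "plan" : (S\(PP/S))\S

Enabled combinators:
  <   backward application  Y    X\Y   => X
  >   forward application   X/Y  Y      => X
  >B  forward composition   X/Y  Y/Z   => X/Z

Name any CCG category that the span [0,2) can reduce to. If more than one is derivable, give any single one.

[0,4] S   <
  [0,2] PP/S   >
    [0,1] "dog" : (PP/S)/N
    [1,2] "often" : N
  [2,4] S\(PP/S)   <
    [2,3] "song" : S
    [3,4] "plan" : (S\(PP/S))\S

PP/S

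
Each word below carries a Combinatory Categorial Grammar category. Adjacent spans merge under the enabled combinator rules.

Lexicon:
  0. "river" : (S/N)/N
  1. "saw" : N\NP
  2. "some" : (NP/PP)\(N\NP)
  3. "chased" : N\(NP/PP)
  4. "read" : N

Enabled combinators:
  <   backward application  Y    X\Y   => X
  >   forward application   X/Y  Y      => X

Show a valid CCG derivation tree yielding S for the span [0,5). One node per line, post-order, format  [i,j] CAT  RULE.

[0,1] (S/N)/N  lex  "river"
[1,2] N\NP  lex  "saw"
[2,3] (NP/PP)\(N\NP)  lex  "some"
[1,3] NP/PP  <  k=2
[3,4] N\(NP/PP)  lex  "chased"
[1,4] N  <  k=3
[0,4] S/N  >  k=1
[4,5] N  lex  "read"
[0,5] S  >  k=4

[0,5] S   >
  [0,4] S/N   >
    [0,1] "river" : (S/N)/N
    [1,4] N   <
      [1,3] NP/PP   <
        [1,2] "saw" : N\NP
        [2,3] "some" : (NP/PP)\(N\NP)
      [3,4] "chased" : N\(NP/PP)
  [4,5] "read" : N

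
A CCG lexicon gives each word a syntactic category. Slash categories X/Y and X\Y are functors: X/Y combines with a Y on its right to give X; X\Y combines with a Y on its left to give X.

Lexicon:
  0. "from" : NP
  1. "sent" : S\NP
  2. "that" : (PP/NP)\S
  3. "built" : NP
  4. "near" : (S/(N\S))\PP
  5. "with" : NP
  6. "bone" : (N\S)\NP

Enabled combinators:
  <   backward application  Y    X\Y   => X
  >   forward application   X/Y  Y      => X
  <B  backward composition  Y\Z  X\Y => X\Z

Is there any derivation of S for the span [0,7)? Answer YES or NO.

YES

[0,7] S   >
  [0,5] S/(N\S)   <
    [0,4] PP   >
      [0,3] PP/NP   <
        [0,2] S   <
          [0,1] "from" : NP
          [1,2] "sent" : S\NP
        [2,3] "that" : (PP/NP)\S
      [3,4] "built" : NP
    [4,5] "near" : (S/(N\S))\PP
  [5,7] N\S   <
    [5,6] "with" : NP
    [6,7] "bone" : (N\S)\NP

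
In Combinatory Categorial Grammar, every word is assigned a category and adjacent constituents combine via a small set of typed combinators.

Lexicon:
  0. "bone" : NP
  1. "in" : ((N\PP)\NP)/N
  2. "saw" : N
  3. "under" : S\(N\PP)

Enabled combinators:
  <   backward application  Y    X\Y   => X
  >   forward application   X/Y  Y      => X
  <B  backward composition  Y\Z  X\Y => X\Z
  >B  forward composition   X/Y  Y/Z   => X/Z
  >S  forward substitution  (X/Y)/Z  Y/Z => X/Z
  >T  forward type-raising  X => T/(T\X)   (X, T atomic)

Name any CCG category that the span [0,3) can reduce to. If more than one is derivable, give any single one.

N\PP

[0,4] S   <
  [0,3] N\PP   <
    [0,1] "bone" : NP
    [1,3] (N\PP)\NP   >
      [1,2] "in" : ((N\PP)\NP)/N
      [2,3] "saw" : N
  [3,4] "under" : S\(N\PP)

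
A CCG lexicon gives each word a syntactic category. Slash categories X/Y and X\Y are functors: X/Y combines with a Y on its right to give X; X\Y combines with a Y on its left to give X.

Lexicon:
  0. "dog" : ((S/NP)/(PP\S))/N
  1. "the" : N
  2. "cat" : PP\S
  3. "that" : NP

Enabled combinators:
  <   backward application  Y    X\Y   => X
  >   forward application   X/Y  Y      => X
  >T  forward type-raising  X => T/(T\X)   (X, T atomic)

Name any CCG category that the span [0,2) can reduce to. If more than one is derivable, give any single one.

(S/NP)/(PP\S)

[0,4] S   >
  [0,3] S/NP   >
    [0,2] (S/NP)/(PP\S)   >
      [0,1] "dog" : ((S/NP)/(PP\S))/N
      [1,2] "the" : N
    [2,3] "cat" : PP\S
  [3,4] "that" : NP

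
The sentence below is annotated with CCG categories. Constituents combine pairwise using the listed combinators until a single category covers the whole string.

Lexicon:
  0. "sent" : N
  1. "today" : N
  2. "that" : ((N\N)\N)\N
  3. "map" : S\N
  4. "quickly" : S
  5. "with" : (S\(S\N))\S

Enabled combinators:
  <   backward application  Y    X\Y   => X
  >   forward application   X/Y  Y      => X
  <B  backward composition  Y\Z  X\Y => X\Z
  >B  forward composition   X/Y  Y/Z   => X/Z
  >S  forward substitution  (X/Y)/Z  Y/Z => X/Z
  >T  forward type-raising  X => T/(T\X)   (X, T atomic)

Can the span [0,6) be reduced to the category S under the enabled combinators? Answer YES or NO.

[0,6] S   <
  [0,4] S\N   <B
    [0,3] N\N   <
      [0,1] "sent" : N
      [1,3] (N\N)\N   <
        [1,2] "today" : N
        [2,3] "that" : ((N\N)\N)\N
    [3,4] "map" : S\N
  [4,6] S\(S\N)   <
    [4,5] "quickly" : S
    [5,6] "with" : (S\(S\N))\S

YES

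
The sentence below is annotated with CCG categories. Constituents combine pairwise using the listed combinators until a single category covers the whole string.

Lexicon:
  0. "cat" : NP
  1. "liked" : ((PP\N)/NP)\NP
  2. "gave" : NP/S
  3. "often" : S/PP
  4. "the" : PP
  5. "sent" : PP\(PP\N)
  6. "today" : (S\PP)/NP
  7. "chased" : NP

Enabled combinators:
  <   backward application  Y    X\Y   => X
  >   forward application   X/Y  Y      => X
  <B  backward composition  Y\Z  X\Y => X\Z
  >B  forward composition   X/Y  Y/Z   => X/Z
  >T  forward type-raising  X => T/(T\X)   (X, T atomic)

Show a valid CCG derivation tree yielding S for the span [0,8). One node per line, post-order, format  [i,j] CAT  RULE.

[0,8] S   <
  [0,6] PP   <
    [0,5] PP\N   >
      [0,2] (PP\N)/NP   <
        [0,1] "cat" : NP
        [1,2] "liked" : ((PP\N)/NP)\NP
      [2,5] NP   >
        [2,4] NP/PP   >B
          [2,3] "gave" : NP/S
          [3,4] "often" : S/PP
        [4,5] "the" : PP
    [5,6] "sent" : PP\(PP\N)
  [6,8] S\PP   >
    [6,7] "today" : (S\PP)/NP
    [7,8] "chased" : NP

[0,1] NP  lex  "cat"
[1,2] ((PP\N)/NP)\NP  lex  "liked"
[0,2] (PP\N)/NP  <  k=1
[2,3] NP/S  lex  "gave"
[3,4] S/PP  lex  "often"
[2,4] NP/PP  >B  k=3
[4,5] PP  lex  "the"
[2,5] NP  >  k=4
[0,5] PP\N  >  k=2
[5,6] PP\(PP\N)  lex  "sent"
[0,6] PP  <  k=5
[6,7] (S\PP)/NP  lex  "today"
[7,8] NP  lex  "chased"
[6,8] S\PP  >  k=7
[0,8] S  <  k=6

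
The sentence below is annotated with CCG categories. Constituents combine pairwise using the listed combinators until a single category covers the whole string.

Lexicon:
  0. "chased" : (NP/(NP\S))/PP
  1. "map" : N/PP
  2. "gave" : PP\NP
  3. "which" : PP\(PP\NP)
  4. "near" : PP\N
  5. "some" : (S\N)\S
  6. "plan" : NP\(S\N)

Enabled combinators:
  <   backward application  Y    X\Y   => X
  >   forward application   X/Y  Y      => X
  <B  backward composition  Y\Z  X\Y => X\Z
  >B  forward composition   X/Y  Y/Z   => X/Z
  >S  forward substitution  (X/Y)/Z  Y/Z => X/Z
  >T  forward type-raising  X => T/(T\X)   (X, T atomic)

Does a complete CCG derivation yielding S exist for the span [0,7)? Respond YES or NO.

(NP/(NP\S))/PP N/PP PP\NP PP\(PP\NP) PP\N (S\N)\S NP\(S\N)
CKY chart[0,7] = {N/(N\NP), NP, NP/(NP\NP), PP/(PP\NP), S/(S\NP)}; S ∉ chart

NO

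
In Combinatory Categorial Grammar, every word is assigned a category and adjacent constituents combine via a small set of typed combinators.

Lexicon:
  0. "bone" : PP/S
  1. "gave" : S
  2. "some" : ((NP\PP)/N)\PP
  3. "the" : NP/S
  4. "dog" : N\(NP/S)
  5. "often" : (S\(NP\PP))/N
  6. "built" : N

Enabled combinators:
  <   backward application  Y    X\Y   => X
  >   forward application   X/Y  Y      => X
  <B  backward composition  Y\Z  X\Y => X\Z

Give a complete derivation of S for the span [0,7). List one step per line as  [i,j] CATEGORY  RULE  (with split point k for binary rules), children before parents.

[0,7] S   <
  [0,5] NP\PP   >
    [0,3] (NP\PP)/N   <
      [0,2] PP   >
        [0,1] "bone" : PP/S
        [1,2] "gave" : S
      [2,3] "some" : ((NP\PP)/N)\PP
    [3,5] N   <
      [3,4] "the" : NP/S
      [4,5] "dog" : N\(NP/S)
  [5,7] S\(NP\PP)   >
    [5,6] "often" : (S\(NP\PP))/N
    [6,7] "built" : N

[0,1] PP/S  lex  "bone"
[1,2] S  lex  "gave"
[0,2] PP  >  k=1
[2,3] ((NP\PP)/N)\PP  lex  "some"
[0,3] (NP\PP)/N  <  k=2
[3,4] NP/S  lex  "the"
[4,5] N\(NP/S)  lex  "dog"
[3,5] N  <  k=4
[0,5] NP\PP  >  k=3
[5,6] (S\(NP\PP))/N  lex  "often"
[6,7] N  lex  "built"
[5,7] S\(NP\PP)  >  k=6
[0,7] S  <  k=5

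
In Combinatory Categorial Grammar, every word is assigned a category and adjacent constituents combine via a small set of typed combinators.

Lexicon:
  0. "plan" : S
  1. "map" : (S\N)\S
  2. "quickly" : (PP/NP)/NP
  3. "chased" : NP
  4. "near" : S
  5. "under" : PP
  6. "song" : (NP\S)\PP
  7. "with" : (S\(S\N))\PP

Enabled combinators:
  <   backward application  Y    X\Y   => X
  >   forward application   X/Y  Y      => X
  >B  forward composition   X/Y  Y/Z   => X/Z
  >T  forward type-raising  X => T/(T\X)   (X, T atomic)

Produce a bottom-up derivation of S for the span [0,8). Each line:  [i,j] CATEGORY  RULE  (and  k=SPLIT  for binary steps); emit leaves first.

[0,8] S   <
  [0,2] S\N   <
    [0,1] "plan" : S
    [1,2] "map" : (S\N)\S
  [2,8] S\(S\N)   <
    [2,7] PP   >
      [2,4] PP/NP   >
        [2,3] "quickly" : (PP/NP)/NP
        [3,4] "chased" : NP
      [4,7] NP   <
        [4,5] "near" : S
        [5,7] NP\S   <
          [5,6] "under" : PP
          [6,7] "song" : (NP\S)\PP
    [7,8] "with" : (S\(S\N))\PP

[0,1] S  lex  "plan"
[1,2] (S\N)\S  lex  "map"
[0,2] S\N  <  k=1
[2,3] (PP/NP)/NP  lex  "quickly"
[3,4] NP  lex  "chased"
[2,4] PP/NP  >  k=3
[4,5] S  lex  "near"
[5,6] PP  lex  "under"
[6,7] (NP\S)\PP  lex  "song"
[5,7] NP\S  <  k=6
[4,7] NP  <  k=5
[2,7] PP  >  k=4
[7,8] (S\(S\N))\PP  lex  "with"
[2,8] S\(S\N)  <  k=7
[0,8] S  <  k=2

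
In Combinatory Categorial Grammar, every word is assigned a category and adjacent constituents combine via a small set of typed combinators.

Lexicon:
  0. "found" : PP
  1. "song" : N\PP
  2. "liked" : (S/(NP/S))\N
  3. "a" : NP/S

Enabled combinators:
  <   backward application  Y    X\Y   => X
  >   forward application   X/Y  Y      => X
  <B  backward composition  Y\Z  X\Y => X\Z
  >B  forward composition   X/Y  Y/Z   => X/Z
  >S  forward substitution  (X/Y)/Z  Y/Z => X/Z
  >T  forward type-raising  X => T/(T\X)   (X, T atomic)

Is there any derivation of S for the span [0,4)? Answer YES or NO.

YES

[0,4] S   >
  [0,3] S/(NP/S)   <
    [0,2] N   >
      [0,1] N/(N\PP)   >T
        [0,1] "found" : PP
      [1,2] "song" : N\PP
    [2,3] "liked" : (S/(NP/S))\N
  [3,4] "a" : NP/S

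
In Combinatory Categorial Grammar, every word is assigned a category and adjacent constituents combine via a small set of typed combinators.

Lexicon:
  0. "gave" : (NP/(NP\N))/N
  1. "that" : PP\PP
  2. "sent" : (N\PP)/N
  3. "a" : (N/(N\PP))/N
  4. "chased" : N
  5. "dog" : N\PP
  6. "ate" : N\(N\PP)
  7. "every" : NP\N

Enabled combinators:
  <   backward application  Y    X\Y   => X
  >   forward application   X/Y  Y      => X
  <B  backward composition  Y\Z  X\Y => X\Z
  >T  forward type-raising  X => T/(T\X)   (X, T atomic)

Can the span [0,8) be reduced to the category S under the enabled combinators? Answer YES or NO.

(NP/(NP\N))/N PP\PP (N\PP)/N (N/(N\PP))/N N N\PP N\(N\PP) NP\N
CKY chart[0,8] = {N/(N\NP), NP, NP/(NP\NP), PP/(PP\NP), S/(S\NP)}; S ∉ chart

NO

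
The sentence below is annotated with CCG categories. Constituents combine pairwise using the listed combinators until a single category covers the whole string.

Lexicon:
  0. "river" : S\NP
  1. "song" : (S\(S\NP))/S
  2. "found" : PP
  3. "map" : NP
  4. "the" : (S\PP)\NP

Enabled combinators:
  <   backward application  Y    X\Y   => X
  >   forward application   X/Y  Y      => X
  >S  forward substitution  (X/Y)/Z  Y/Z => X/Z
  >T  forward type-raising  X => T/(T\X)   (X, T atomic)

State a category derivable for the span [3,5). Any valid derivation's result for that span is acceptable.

S\PP

[0,5] S   <
  [0,1] "river" : S\NP
  [1,5] S\(S\NP)   >
    [1,2] "song" : (S\(S\NP))/S
    [2,5] S   >
      [2,3] S/(S\PP)   >T
        [2,3] "found" : PP
      [3,5] S\PP   <
        [3,4] "map" : NP
        [4,5] "the" : (S\PP)\NP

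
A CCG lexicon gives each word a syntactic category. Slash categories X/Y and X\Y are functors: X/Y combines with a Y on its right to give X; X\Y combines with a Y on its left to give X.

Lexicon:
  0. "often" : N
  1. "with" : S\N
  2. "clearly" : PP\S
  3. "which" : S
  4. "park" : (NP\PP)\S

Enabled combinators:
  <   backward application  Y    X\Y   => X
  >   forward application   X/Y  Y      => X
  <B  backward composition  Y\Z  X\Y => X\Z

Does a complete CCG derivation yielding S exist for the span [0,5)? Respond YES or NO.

NO

N S\N PP\S S (NP\PP)\S
CKY chart[0,5] = {NP}; S ∉ chart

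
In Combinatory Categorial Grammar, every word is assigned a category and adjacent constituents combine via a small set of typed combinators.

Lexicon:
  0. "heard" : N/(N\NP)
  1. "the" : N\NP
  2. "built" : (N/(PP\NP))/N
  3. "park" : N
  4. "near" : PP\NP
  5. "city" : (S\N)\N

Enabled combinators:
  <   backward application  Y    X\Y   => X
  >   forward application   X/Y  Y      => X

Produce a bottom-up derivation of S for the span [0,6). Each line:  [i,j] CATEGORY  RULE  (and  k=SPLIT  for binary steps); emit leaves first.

[0,6] S   <
  [0,2] N   >
    [0,1] "heard" : N/(N\NP)
    [1,2] "the" : N\NP
  [2,6] S\N   <
    [2,5] N   >
      [2,4] N/(PP\NP)   >
        [2,3] "built" : (N/(PP\NP))/N
        [3,4] "park" : N
      [4,5] "near" : PP\NP
    [5,6] "city" : (S\N)\N

[0,1] N/(N\NP)  lex  "heard"
[1,2] N\NP  lex  "the"
[0,2] N  >  k=1
[2,3] (N/(PP\NP))/N  lex  "built"
[3,4] N  lex  "park"
[2,4] N/(PP\NP)  >  k=3
[4,5] PP\NP  lex  "near"
[2,5] N  >  k=4
[5,6] (S\N)\N  lex  "city"
[2,6] S\N  <  k=5
[0,6] S  <  k=2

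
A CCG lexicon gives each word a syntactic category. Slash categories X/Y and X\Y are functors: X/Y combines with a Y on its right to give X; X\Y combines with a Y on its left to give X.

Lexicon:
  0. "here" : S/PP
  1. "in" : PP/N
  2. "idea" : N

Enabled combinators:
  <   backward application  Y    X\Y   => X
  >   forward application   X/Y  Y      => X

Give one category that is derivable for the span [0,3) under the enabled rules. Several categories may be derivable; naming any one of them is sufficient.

S

[0,3] S   >
  [0,1] "here" : S/PP
  [1,3] PP   >
    [1,2] "in" : PP/N
    [2,3] "idea" : N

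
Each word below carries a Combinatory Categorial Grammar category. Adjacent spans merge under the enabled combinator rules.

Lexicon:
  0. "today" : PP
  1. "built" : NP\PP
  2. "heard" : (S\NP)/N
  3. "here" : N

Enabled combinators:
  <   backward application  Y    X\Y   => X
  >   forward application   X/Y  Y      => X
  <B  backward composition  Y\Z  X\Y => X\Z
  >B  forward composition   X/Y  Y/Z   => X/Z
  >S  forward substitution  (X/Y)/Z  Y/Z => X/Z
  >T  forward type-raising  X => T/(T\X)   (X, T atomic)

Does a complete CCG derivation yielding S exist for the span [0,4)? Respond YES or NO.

YES

[0,4] S   <
  [0,2] NP   >
    [0,1] NP/(NP\PP)   >T
      [0,1] "today" : PP
    [1,2] "built" : NP\PP
  [2,4] S\NP   >
    [2,3] "heard" : (S\NP)/N
    [3,4] "here" : N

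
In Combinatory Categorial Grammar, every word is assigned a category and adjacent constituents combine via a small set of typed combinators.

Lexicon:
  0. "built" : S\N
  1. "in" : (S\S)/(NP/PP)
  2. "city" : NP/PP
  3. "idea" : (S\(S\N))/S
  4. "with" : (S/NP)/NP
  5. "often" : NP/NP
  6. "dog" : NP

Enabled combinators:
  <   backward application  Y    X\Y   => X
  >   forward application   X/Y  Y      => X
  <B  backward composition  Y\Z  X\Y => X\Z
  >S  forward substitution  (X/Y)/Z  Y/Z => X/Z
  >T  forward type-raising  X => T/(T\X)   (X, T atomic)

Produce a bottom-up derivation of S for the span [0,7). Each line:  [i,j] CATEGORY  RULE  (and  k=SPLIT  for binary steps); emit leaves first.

[0,1] S\N  lex  "built"
[1,2] (S\S)/(NP/PP)  lex  "in"
[2,3] NP/PP  lex  "city"
[1,3] S\S  >  k=2
[0,3] S\N  <B  k=1
[3,4] (S\(S\N))/S  lex  "idea"
[4,5] (S/NP)/NP  lex  "with"
[5,6] NP/NP  lex  "often"
[4,6] S/NP  >S  k=5
[6,7] NP  lex  "dog"
[4,7] S  >  k=6
[3,7] S\(S\N)  >  k=4
[0,7] S  <  k=3

[0,7] S   <
  [0,3] S\N   <B
    [0,1] "built" : S\N
    [1,3] S\S   >
      [1,2] "in" : (S\S)/(NP/PP)
      [2,3] "city" : NP/PP
  [3,7] S\(S\N)   >
    [3,4] "idea" : (S\(S\N))/S
    [4,7] S   >
      [4,6] S/NP   >S
        [4,5] "with" : (S/NP)/NP
        [5,6] "often" : NP/NP
      [6,7] "dog" : NP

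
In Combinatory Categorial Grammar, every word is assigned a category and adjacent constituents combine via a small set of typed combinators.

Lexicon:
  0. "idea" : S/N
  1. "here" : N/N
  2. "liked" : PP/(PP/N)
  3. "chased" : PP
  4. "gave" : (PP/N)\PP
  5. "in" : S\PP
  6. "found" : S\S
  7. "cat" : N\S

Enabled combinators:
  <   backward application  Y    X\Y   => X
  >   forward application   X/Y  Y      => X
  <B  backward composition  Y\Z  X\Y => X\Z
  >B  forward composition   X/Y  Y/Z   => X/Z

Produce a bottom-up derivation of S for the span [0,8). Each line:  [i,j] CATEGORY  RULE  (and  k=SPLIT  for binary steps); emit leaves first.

[0,1] S/N  lex  "idea"
[1,2] N/N  lex  "here"
[0,2] S/N  >B  k=1
[2,3] PP/(PP/N)  lex  "liked"
[3,4] PP  lex  "chased"
[4,5] (PP/N)\PP  lex  "gave"
[3,5] PP/N  <  k=4
[2,5] PP  >  k=3
[5,6] S\PP  lex  "in"
[6,7] S\S  lex  "found"
[5,7] S\PP  <B  k=6
[7,8] N\S  lex  "cat"
[5,8] N\PP  <B  k=7
[2,8] N  <  k=5
[0,8] S  >  k=2

[0,8] S   >
  [0,2] S/N   >B
    [0,1] "idea" : S/N
    [1,2] "here" : N/N
  [2,8] N   <
    [2,5] PP   >
      [2,3] "liked" : PP/(PP/N)
      [3,5] PP/N   <
        [3,4] "chased" : PP
        [4,5] "gave" : (PP/N)\PP
    [5,8] N\PP   <B
      [5,7] S\PP   <B
        [5,6] "in" : S\PP
        [6,7] "found" : S\S
      [7,8] "cat" : N\S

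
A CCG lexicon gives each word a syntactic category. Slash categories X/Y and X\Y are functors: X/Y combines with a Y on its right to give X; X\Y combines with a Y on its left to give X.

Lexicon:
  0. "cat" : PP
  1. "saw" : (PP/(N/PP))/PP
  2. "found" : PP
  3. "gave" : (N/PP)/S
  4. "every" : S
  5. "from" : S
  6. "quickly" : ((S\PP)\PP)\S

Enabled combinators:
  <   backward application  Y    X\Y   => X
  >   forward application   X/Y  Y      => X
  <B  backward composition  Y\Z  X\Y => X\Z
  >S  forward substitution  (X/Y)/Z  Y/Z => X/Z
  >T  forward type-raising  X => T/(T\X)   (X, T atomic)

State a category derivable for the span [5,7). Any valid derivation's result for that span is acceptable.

[0,7] S   <
  [0,1] "cat" : PP
  [1,7] S\PP   <
    [1,5] PP   >
      [1,3] PP/(N/PP)   >
        [1,2] "saw" : (PP/(N/PP))/PP
        [2,3] "found" : PP
      [3,5] N/PP   >
        [3,4] "gave" : (N/PP)/S
        [4,5] "every" : S
    [5,7] (S\PP)\PP   <
      [5,6] "from" : S
      [6,7] "quickly" : ((S\PP)\PP)\S

(S\PP)\PP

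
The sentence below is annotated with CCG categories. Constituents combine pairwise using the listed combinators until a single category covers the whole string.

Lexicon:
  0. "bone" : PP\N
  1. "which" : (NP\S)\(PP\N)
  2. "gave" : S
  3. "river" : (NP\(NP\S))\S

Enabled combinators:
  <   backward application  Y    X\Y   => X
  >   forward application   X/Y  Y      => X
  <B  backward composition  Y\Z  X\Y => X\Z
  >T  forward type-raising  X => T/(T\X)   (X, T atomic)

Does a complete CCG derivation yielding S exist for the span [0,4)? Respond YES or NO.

PP\N (NP\S)\(PP\N) S (NP\(NP\S))\S
CKY chart[0,4] = {N/(N\NP), NP, NP/(NP\NP), PP/(PP\NP), S/(S\NP)}; S ∉ chart

NO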